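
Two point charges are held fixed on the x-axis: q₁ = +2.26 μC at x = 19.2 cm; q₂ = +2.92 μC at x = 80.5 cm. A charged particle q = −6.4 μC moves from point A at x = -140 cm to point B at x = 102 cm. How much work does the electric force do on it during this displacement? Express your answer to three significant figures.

0.781 J

The work done by the electric force is W_field = −ΔU = −q(V_B − V_A) = q(V_A − V_B).
At A: distances to the source charges are 1.59 m, 2.21 m; V_A = Σ kqᵢ/rᵢ = 2.47×10⁴ V.
At B: distances to the source charges are 0.828 m, 0.215 m; V_B = Σ kqᵢ/rᵢ = 1.47×10⁵ V.
ΔV = V_B − V_A = 1.22×10⁵ V.
W_field = −qΔV = −(-6.40×10⁻⁶ C)(1.22×10⁵ V) = 0.781 J.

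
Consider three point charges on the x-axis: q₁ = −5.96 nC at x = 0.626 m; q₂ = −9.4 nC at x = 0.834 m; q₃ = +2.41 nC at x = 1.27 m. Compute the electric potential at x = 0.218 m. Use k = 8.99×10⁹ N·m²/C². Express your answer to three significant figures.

-248 V

The total potential is the scalar sum of each charge's contribution, V = Σ kqᵢ/rᵢ.
Distances from the field point to each charge: r₁ = 0.408 m, r₂ = 0.616 m, r₃ = 1.05 m.
V = k[(-5.96×10⁻⁹)/(0.408) + (-9.40×10⁻⁹)/(0.616) + (2.41×10⁻⁹)/(1.05)] = -248 V.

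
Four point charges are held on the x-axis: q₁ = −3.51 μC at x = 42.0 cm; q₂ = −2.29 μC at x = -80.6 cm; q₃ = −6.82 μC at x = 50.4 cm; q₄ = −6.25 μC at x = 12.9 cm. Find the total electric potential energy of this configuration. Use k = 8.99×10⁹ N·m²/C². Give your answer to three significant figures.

The assembly work is the sum of pairwise potential energies, U = Σ_{i<j} kqᵢqⱼ/rᵢⱼ.
Pair separations: r₁₂ = 1.23 m, r₁₃ = 0.0840 m, r₁₄ = 0.291 m, r₂₃ = 1.31 m, r₂₄ = 0.935 m, r₃₄ = 0.375 m.
Summing all 6 pair terms gives U = 4.57 J.

4.57 J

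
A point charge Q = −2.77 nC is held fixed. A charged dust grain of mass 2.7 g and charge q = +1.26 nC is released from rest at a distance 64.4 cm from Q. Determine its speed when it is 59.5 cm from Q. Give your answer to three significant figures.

Only the electrostatic force acts, so mechanical energy is conserved: ½mv² = U₁ − U₂ = kQq(1/r₁ − 1/r₂).
U₁ − U₂ = (8.99×10⁹ N·m²/C²)(-2.77×10⁻⁹ C)(1.26×10⁻⁹ C)(1/0.644 − 1/0.595) = 4.01×10⁻⁹ J.
v = √(2·4.01×10⁻⁹/2.70×10⁻³) = 1.72×10⁻³ m/s.

1.72×10⁻³ m/s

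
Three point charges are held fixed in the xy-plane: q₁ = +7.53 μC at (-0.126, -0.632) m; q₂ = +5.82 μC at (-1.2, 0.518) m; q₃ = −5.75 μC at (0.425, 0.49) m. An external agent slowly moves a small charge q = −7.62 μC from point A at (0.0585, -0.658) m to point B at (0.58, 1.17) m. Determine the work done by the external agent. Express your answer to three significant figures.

2.76 J

For quasistatic motion the external work equals the change in potential energy: W_ext = qΔV = q(V_B − V_A).
At A: distances to the source charges are 0.186 m, 1.72 m, 1.21 m; V_A = Σ kqᵢ/rᵢ = 3.51×10⁵ V.
At B: distances to the source charges are 1.94 m, 1.90 m, 0.697 m; V_B = Σ kqᵢ/rᵢ = -1.15×10⁴ V.
ΔV = V_B − V_A = -3.62×10⁵ V.
W_ext = qΔV = (-7.62×10⁻⁶ C)(-3.62×10⁵ V) = 2.76 J.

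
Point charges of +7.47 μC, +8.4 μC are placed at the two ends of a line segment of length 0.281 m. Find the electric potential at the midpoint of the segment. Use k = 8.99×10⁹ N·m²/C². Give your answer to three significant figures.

1.02×10⁶ V

Electric potential is a scalar, so the contributions from each charge add algebraically: V = Σ kqᵢ/rᵢ.
Each charge is 0.141 m from the midpoint.
V = k[(7.47×10⁻⁶)/(0.141) + (8.40×10⁻⁶)/(0.141)] = 1.02×10⁶ V.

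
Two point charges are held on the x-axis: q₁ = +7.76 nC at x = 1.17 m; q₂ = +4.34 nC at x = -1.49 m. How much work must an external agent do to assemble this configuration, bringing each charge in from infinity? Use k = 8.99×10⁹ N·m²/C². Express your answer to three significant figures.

The work to assemble the configuration equals its total potential energy, U = Σ kqᵢqⱼ/rᵢⱼ over all pairs.
Pair separations: r₁₂ = 2.66 m.
U = (1.14×10⁻⁷) = 1.14×10⁻⁷ J.

1.14×10⁻⁷ J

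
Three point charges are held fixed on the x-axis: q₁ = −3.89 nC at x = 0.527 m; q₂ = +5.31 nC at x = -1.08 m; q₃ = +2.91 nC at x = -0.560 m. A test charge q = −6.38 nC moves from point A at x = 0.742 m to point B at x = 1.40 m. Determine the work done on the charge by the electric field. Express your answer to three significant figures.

6.95×10⁻⁷ J

The work done by the electric force is W_field = −ΔU = −q(V_B − V_A) = q(V_A − V_B).
At A: distances to the source charges are 0.215 m, 1.82 m, 1.30 m; V_A = Σ kqᵢ/rᵢ = -116 V.
At B: distances to the source charges are 0.873 m, 2.48 m, 1.96 m; V_B = Σ kqᵢ/rᵢ = -7.46 V.
ΔV = V_B − V_A = 109 V.
W_field = −qΔV = −(-6.38×10⁻⁹ C)(109 V) = 6.95×10⁻⁷ J.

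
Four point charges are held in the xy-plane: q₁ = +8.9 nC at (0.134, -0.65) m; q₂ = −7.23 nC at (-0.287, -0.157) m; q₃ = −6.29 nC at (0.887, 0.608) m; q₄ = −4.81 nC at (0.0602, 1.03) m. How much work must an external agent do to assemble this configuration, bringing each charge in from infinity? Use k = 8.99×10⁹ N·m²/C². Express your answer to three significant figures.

-6.27×10⁻⁷ J

The assembly work is the sum of pairwise potential energies, U = Σ_{i<j} kqᵢqⱼ/rᵢⱼ.
Pair separations: r₁₂ = 0.648 m, r₁₃ = 1.47 m, r₁₄ = 1.68 m, r₂₃ = 1.40 m, r₂₄ = 1.24 m, r₃₄ = 0.928 m.
Summing all 6 pair terms gives U = -6.27×10⁻⁷ J.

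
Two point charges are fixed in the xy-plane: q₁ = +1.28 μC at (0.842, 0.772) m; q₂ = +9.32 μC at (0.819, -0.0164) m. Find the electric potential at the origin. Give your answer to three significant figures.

The total potential is the scalar sum of each charge's contribution, V = Σ kqᵢ/rᵢ.
Distances from the field point to each charge: r₁ = 1.14 m, r₂ = 0.819 m.
V = k[(1.28×10⁻⁶)/(1.14) + (9.32×10⁻⁶)/(0.819)] = 1.12×10⁵ V.

1.12×10⁵ V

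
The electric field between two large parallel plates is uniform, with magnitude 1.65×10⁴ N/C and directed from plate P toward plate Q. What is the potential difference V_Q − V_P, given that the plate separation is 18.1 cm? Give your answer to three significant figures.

In a uniform field, potential decreases in the direction of E: ΔV = −E·d for a displacement d parallel to E.
Going from P to Q is a displacement of 18.1 cm along the field, so V_Q − V_P = −Ed = -2990 V.

-2990 V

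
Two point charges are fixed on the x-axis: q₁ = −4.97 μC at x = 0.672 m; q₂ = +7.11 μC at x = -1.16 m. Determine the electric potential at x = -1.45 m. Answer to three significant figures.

1.99×10⁵ V

The total potential is the scalar sum of each charge's contribution, V = Σ kqᵢ/rᵢ.
Distances from the field point to each charge: r₁ = 2.12 m, r₂ = 0.290 m.
V = k[(-4.97×10⁻⁶)/(2.12) + (7.11×10⁻⁶)/(0.290)] = 1.99×10⁵ V.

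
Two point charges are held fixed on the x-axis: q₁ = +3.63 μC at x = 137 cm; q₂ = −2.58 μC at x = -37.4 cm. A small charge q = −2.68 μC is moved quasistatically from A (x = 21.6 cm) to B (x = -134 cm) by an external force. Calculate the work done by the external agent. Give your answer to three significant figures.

For quasistatic motion the external work equals the change in potential energy: W_ext = qΔV = q(V_B − V_A).
At A: distances to the source charges are 1.15 m, 0.590 m; V_A = Σ kqᵢ/rᵢ = -1.10×10⁴ V.
At B: distances to the source charges are 2.71 m, 0.966 m; V_B = Σ kqᵢ/rᵢ = -1.20×10⁴ V.
ΔV = V_B − V_A = -935 V.
W_ext = qΔV = (-2.68×10⁻⁶ C)(-935 V) = 2.51×10⁻³ J.

2.51×10⁻³ J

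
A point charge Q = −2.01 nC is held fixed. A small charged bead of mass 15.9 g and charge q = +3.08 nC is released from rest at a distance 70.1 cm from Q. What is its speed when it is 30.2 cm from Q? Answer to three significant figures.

Only the electrostatic force acts, so mechanical energy is conserved: ½mv² = U₁ − U₂ = kQq(1/r₁ − 1/r₂).
U₁ − U₂ = (8.99×10⁹ N·m²/C²)(-2.01×10⁻⁹ C)(3.08×10⁻⁹ C)(1/0.701 − 1/0.302) = 1.05×10⁻⁷ J.
v = √(2·1.05×10⁻⁷/0.0159) = 3.63×10⁻³ m/s.

3.63×10⁻³ m/s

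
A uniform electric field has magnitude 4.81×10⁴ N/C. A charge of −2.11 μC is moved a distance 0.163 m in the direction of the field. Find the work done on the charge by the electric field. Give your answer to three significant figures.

The potential change for a displacement 0.163 m in the direction of the field is ΔV = −Ed = -7840 V.
W_field = −qΔV = -0.0165 J.

-0.0165 J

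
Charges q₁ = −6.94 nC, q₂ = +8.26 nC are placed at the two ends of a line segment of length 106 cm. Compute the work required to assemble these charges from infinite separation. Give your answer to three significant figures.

The assembly work is the sum of pairwise potential energies, U = Σ_{i<j} kqᵢqⱼ/rᵢⱼ.
The separation is r = 1.06 m.
U = (-4.86×10⁻⁷) = -4.86×10⁻⁷ J.

-4.86×10⁻⁷ J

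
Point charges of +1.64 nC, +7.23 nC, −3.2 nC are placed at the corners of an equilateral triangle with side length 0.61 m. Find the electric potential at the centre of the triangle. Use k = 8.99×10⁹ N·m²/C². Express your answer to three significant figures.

The total potential is the scalar sum of each charge's contribution, V = Σ kqᵢ/rᵢ.
The distance from each vertex to the centroid is a/√3 = 0.352 m.
V = k[(1.64×10⁻⁹)/(0.352) + (7.23×10⁻⁹)/(0.352) + (-3.20×10⁻⁹)/(0.352)] = 145 V.

145 V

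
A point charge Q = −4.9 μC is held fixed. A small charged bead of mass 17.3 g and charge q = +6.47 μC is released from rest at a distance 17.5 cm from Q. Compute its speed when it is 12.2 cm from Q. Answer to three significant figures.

Only the electrostatic force acts, so mechanical energy is conserved: ½mv² = U₁ − U₂ = kQq(1/r₁ − 1/r₂).
U₁ − U₂ = (8.99×10⁹ N·m²/C²)(-4.90×10⁻⁶ C)(6.47×10⁻⁶ C)(1/0.175 − 1/0.122) = 0.708 J.
v = √(2·0.708/0.0173) = 9.04 m/s.

9.04 m/s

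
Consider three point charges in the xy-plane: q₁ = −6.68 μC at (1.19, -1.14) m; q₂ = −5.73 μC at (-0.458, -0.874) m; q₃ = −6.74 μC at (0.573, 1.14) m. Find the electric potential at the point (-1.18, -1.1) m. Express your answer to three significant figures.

-1.15×10⁵ V

Electric potential is a scalar, so the contributions from each charge add algebraically: V = Σ kqᵢ/rᵢ.
Distances from the field point to each charge: r₁ = 2.37 m, r₂ = 0.757 m, r₃ = 2.84 m.
V = k[(-6.68×10⁻⁶)/(2.37) + (-5.73×10⁻⁶)/(0.757) + (-6.74×10⁻⁶)/(2.84)] = -1.15×10⁵ V.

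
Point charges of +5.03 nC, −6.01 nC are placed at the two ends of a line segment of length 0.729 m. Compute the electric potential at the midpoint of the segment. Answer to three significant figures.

The total potential is the scalar sum of each charge's contribution, V = Σ kqᵢ/rᵢ.
Each charge is 0.364 m from the midpoint.
V = k[(5.03×10⁻⁹)/(0.364) + (-6.01×10⁻⁹)/(0.364)] = -24.2 V.

-24.2 V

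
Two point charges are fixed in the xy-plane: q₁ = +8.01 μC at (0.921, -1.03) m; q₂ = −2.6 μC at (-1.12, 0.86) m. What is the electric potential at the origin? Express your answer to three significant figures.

3.56×10⁴ V

Electric potential is a scalar, so the contributions from each charge add algebraically: V = Σ kqᵢ/rᵢ.
Distances from the field point to each charge: r₁ = 1.38 m, r₂ = 1.41 m.
V = k[(8.01×10⁻⁶)/(1.38) + (-2.60×10⁻⁶)/(1.41)] = 3.56×10⁴ V.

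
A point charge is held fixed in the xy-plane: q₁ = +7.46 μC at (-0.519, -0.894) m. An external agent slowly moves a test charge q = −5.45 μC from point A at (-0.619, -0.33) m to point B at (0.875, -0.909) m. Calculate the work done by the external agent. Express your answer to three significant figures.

0.376 J

For quasistatic motion the external work equals the change in potential energy: W_ext = qΔV = q(V_B − V_A).
At A: distance to the source charge is 0.573 m; V_A = kq₁/r = 1.17×10⁵ V.
At B: distance to the source charge is 1.39 m; V_B = kq₁/r = 4.81×10⁴ V.
ΔV = V_B − V_A = -6.90×10⁴ V.
W_ext = qΔV = (-5.45×10⁻⁶ C)(-6.90×10⁴ V) = 0.376 J.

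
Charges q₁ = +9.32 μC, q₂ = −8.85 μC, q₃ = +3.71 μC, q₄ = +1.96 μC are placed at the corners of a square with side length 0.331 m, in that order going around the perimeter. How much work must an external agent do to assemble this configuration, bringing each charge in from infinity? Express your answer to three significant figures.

-2.11 J

The assembly work is the sum of pairwise potential energies, U = Σ_{i<j} kqᵢqⱼ/rᵢⱼ.
The four side pairs have separation 0.331 m and the two diagonal pairs 0.468 m.
Summing all 6 pair terms gives U = -2.11 J.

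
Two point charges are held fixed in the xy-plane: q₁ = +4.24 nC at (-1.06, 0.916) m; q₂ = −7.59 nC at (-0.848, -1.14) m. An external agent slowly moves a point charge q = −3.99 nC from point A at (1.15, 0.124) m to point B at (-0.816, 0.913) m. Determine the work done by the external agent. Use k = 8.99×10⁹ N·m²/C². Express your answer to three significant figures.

For quasistatic motion the external work equals the change in potential energy: W_ext = qΔV = q(V_B − V_A).
At A: distances to the source charges are 2.35 m, 2.36 m; V_A = Σ kqᵢ/rᵢ = -12.6 V.
At B: distances to the source charges are 0.244 m, 2.05 m; V_B = Σ kqᵢ/rᵢ = 123 V.
ΔV = V_B − V_A = 136 V.
W_ext = qΔV = (-3.99×10⁻⁹ C)(136 V) = -5.41×10⁻⁷ J.

-5.41×10⁻⁷ J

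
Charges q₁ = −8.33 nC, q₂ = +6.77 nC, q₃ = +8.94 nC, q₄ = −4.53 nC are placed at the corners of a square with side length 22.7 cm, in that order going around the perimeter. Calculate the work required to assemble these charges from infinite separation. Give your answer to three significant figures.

-2.89×10⁻⁶ J

The assembly work is the sum of pairwise potential energies, U = Σ_{i<j} kqᵢqⱼ/rᵢⱼ.
The four side pairs have separation 0.227 m and the two diagonal pairs 0.321 m.
Summing all 6 pair terms gives U = -2.89×10⁻⁶ J.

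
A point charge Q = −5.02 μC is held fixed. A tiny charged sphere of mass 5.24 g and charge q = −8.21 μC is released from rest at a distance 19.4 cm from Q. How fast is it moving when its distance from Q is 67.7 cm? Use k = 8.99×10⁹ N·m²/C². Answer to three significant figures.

Only the electrostatic force acts, so mechanical energy is conserved: ½mv² = U₁ − U₂ = kQq(1/r₁ − 1/r₂).
U₁ − U₂ = (8.99×10⁹ N·m²/C²)(-5.02×10⁻⁶ C)(-8.21×10⁻⁶ C)(1/0.194 − 1/0.677) = 1.36 J.
v = √(2·1.36/5.24×10⁻³) = 22.8 m/s.

22.8 m/s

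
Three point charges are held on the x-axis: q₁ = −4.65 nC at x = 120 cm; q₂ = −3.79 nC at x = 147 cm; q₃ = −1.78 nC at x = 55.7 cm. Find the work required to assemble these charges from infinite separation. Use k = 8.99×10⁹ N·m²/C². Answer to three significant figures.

7.69×10⁻⁷ J

The work to assemble the configuration equals its total potential energy, U = Σ kqᵢqⱼ/rᵢⱼ over all pairs.
Pair separations: r₁₂ = 0.270 m, r₁₃ = 0.643 m, r₂₃ = 0.913 m.
U = (5.87×10⁻⁷) + (1.16×10⁻⁷) + (6.64×10⁻⁸) = 7.69×10⁻⁷ J.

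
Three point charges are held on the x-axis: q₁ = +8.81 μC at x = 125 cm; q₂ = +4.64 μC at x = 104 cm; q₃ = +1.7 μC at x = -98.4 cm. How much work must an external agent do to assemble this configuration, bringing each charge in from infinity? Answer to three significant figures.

1.85 J

The assembly work is the sum of pairwise potential energies, U = Σ_{i<j} kqᵢqⱼ/rᵢⱼ.
Pair separations: r₁₂ = 0.210 m, r₁₃ = 2.23 m, r₂₃ = 2.02 m.
U = (1.75) + (0.0603) + (0.0350) = 1.85 J.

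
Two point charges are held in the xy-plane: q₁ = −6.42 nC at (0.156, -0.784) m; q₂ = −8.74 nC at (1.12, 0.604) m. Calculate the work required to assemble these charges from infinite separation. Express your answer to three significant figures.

2.98×10⁻⁷ J

The assembly work is the sum of pairwise potential energies, U = Σ_{i<j} kqᵢqⱼ/rᵢⱼ.
Pair separations: r₁₂ = 1.69 m.
U = (2.98×10⁻⁷) = 2.98×10⁻⁷ J.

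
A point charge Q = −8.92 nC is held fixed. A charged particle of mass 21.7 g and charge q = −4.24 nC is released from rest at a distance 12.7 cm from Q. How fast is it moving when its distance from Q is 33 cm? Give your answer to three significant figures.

Only the electrostatic force acts, so mechanical energy is conserved: ½mv² = U₁ − U₂ = kQq(1/r₁ − 1/r₂).
U₁ − U₂ = (8.99×10⁹ N·m²/C²)(-8.92×10⁻⁹ C)(-4.24×10⁻⁹ C)(1/0.127 − 1/0.330) = 1.65×10⁻⁶ J.
v = √(2·1.65×10⁻⁶/0.0217) = 0.0123 m/s.

0.0123 m/s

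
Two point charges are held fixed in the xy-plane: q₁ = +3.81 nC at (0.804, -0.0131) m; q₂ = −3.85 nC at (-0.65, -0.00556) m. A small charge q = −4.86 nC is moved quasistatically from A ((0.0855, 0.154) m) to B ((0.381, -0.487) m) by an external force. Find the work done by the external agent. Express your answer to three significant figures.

-1.12×10⁻⁷ J

For quasistatic motion the external work equals the change in potential energy: W_ext = qΔV = q(V_B − V_A).
At A: distances to the source charges are 0.738 m, 0.753 m; V_A = Σ kqᵢ/rᵢ = 0.444 V.
At B: distances to the source charges are 0.635 m, 1.14 m; V_B = Σ kqᵢ/rᵢ = 23.5 V.
ΔV = V_B − V_A = 23.1 V.
W_ext = qΔV = (-4.86×10⁻⁹ C)(23.1 V) = -1.12×10⁻⁷ J.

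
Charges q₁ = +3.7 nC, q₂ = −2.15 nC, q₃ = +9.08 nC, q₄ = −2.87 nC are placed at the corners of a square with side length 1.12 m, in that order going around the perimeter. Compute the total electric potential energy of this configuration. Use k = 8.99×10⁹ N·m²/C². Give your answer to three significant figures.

-2.89×10⁻⁷ J

The work to assemble the configuration equals its total potential energy, U = Σ kqᵢqⱼ/rᵢⱼ over all pairs.
The four side pairs have separation 1.12 m and the two diagonal pairs 1.58 m.
Summing all 6 pair terms gives U = -2.89×10⁻⁷ J.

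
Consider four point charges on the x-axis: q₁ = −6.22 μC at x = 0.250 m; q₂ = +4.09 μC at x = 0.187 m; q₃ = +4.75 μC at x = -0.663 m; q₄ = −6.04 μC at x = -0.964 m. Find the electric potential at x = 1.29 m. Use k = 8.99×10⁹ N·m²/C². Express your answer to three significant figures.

-2.27×10⁴ V

The total potential is the scalar sum of each charge's contribution, V = Σ kqᵢ/rᵢ.
Distances from the field point to each charge: r₁ = 1.04 m, r₂ = 1.10 m, r₃ = 1.95 m, r₄ = 2.25 m.
V = k[(-6.22×10⁻⁶)/(1.04) + (4.09×10⁻⁶)/(1.10) + (4.75×10⁻⁶)/(1.95) + (-6.04×10⁻⁶)/(2.25)] = -2.27×10⁴ V.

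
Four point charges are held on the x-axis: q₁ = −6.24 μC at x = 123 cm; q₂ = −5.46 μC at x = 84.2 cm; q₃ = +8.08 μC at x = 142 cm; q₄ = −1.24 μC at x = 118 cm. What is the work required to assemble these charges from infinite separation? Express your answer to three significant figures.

The assembly work is the sum of pairwise potential energies, U = Σ_{i<j} kqᵢqⱼ/rᵢⱼ.
Pair separations: r₁₂ = 0.388 m, r₁₃ = 0.190 m, r₁₄ = 0.0500 m, r₂₃ = 0.578 m, r₂₄ = 0.338 m, r₃₄ = 0.240 m.
Summing all 6 pair terms gives U = -1.09 J.

-1.09 J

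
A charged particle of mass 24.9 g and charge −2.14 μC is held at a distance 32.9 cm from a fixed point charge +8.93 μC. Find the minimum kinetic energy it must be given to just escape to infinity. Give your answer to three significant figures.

To just escape, total mechanical energy must reach zero at infinity: ½mv²_min + U = 0, so ½mv²_min = −U = |kQq|/r.
|U| = |kQq|/r = (8.99×10⁹ N·m²/C²)(8.93×10⁻⁶)(2.14×10⁻⁶)/(0.329) = 0.522 J.

0.522 J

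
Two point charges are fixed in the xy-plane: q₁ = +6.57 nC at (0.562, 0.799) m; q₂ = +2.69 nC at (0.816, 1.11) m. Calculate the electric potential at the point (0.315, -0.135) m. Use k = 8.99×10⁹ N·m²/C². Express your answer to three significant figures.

Electric potential is a scalar, so the contributions from each charge add algebraically: V = Σ kqᵢ/rᵢ.
Distances from the field point to each charge: r₁ = 0.966 m, r₂ = 1.34 m.
V = k[(6.57×10⁻⁹)/(0.966) + (2.69×10⁻⁹)/(1.34)] = 79.2 V.

79.2 V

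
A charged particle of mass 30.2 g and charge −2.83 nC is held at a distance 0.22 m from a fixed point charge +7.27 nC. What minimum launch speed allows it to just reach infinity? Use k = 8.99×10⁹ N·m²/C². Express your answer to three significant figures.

To just escape, total mechanical energy must reach zero at infinity: ½mv²_min + U = 0, so ½mv²_min = −U = |kQq|/r.
|U| = |kQq|/r = (8.99×10⁹ N·m²/C²)(7.27×10⁻⁹)(2.83×10⁻⁹)/(0.220) = 8.41×10⁻⁷ J.
v_min = √(2|U|/m) = √(2·8.41×10⁻⁷/0.0302) = 7.46×10⁻³ m/s.

7.46×10⁻³ m/s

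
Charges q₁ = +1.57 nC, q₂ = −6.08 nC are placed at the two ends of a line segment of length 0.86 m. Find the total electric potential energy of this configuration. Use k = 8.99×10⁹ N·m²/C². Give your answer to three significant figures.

The work to assemble the configuration equals its total potential energy, U = Σ kqᵢqⱼ/rᵢⱼ over all pairs.
The separation is r = 0.860 m.
U = (-9.98×10⁻⁸) = -9.98×10⁻⁸ J.

-9.98×10⁻⁸ J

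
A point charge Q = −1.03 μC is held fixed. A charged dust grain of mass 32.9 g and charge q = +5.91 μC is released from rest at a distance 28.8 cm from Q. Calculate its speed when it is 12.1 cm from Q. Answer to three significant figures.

3.99 m/s

Only the electrostatic force acts, so mechanical energy is conserved: ½mv² = U₁ − U₂ = kQq(1/r₁ − 1/r₂).
U₁ − U₂ = (8.99×10⁹ N·m²/C²)(-1.03×10⁻⁶ C)(5.91×10⁻⁶ C)(1/0.288 − 1/0.121) = 0.262 J.
v = √(2·0.262/0.0329) = 3.99 m/s.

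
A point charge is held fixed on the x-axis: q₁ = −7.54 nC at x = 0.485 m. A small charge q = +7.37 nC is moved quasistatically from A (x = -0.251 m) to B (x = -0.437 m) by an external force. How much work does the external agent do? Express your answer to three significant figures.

1.37×10⁻⁷ J

For quasistatic motion the external work equals the change in potential energy: W_ext = qΔV = q(V_B − V_A).
At A: distance to the source charge is 0.736 m; V_A = kq₁/r = -92.1 V.
At B: distance to the source charge is 0.922 m; V_B = kq₁/r = -73.5 V.
ΔV = V_B − V_A = 18.6 V.
W_ext = qΔV = (7.37×10⁻⁹ C)(18.6 V) = 1.37×10⁻⁷ J.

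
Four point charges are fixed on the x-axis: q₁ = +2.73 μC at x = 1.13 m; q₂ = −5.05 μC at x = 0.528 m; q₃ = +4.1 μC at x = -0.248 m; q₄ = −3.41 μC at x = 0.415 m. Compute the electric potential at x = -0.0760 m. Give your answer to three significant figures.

Electric potential is a scalar, so the contributions from each charge add algebraically: V = Σ kqᵢ/rᵢ.
Distances from the field point to each charge: r₁ = 1.21 m, r₂ = 0.604 m, r₃ = 0.172 m, r₄ = 0.491 m.
V = k[(2.73×10⁻⁶)/(1.21) + (-5.05×10⁻⁶)/(0.604) + (4.10×10⁻⁶)/(0.172) + (-3.41×10⁻⁶)/(0.491)] = 9.70×10⁴ V.

9.70×10⁴ V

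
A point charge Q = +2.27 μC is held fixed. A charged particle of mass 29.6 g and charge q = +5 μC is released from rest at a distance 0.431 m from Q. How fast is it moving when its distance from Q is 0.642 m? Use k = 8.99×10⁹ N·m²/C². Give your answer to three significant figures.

2.29 m/s

Only the electrostatic force acts, so mechanical energy is conserved: ½mv² = U₁ − U₂ = kQq(1/r₁ − 1/r₂).
U₁ − U₂ = (8.99×10⁹ N·m²/C²)(2.27×10⁻⁶ C)(5.00×10⁻⁶ C)(1/0.431 − 1/0.642) = 0.0778 J.
v = √(2·0.0778/0.0296) = 2.29 m/s.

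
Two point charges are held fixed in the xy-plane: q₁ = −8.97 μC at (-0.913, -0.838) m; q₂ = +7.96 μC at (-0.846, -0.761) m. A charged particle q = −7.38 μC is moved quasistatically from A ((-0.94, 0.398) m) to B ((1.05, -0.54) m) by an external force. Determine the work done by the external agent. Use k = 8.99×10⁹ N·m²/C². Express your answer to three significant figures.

For quasistatic motion the external work equals the change in potential energy: W_ext = qΔV = q(V_B − V_A).
At A: distances to the source charges are 1.24 m, 1.16 m; V_A = Σ kqᵢ/rᵢ = -3690 V.
At B: distances to the source charges are 1.99 m, 1.91 m; V_B = Σ kqᵢ/rᵢ = -3130 V.
ΔV = V_B − V_A = 560 V.
W_ext = qΔV = (-7.38×10⁻⁶ C)(560 V) = -4.14×10⁻³ J.

-4.14×10⁻³ J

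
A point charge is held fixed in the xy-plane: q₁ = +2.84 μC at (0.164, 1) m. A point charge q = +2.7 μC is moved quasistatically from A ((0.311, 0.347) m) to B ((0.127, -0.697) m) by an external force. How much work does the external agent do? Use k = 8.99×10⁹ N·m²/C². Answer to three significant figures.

-0.0624 J

For quasistatic motion the external work equals the change in potential energy: W_ext = qΔV = q(V_B − V_A).
At A: distance to the source charge is 0.669 m; V_A = kq₁/r = 3.81×10⁴ V.
At B: distance to the source charge is 1.70 m; V_B = kq₁/r = 1.50×10⁴ V.
ΔV = V_B − V_A = -2.31×10⁴ V.
W_ext = qΔV = (2.70×10⁻⁶ C)(-2.31×10⁴ V) = -0.0624 J.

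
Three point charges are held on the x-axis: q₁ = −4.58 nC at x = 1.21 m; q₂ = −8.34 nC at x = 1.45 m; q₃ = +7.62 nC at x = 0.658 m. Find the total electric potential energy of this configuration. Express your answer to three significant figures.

The work to assemble the configuration equals its total potential energy, U = Σ kqᵢqⱼ/rᵢⱼ over all pairs.
Pair separations: r₁₂ = 0.240 m, r₁₃ = 0.552 m, r₂₃ = 0.792 m.
U = (1.43×10⁻⁶) + (-5.68×10⁻⁷) + (-7.21×10⁻⁷) = 1.41×10⁻⁷ J.

1.41×10⁻⁷ J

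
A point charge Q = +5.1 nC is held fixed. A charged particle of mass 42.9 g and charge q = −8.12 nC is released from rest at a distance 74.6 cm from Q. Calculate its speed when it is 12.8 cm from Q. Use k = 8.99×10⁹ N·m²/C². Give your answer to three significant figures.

Only the electrostatic force acts, so mechanical energy is conserved: ½mv² = U₁ − U₂ = kQq(1/r₁ − 1/r₂).
U₁ − U₂ = (8.99×10⁹ N·m²/C²)(5.10×10⁻⁹ C)(-8.12×10⁻⁹ C)(1/0.746 − 1/0.128) = 2.41×10⁻⁶ J.
v = √(2·2.41×10⁻⁶/0.0429) = 0.0106 m/s.

0.0106 m/s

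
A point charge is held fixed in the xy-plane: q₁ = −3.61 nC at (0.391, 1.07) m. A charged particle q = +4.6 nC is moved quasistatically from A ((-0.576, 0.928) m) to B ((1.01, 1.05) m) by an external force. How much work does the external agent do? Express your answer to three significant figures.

-8.83×10⁻⁸ J

For quasistatic motion the external work equals the change in potential energy: W_ext = qΔV = q(V_B − V_A).
At A: distance to the source charge is 0.977 m; V_A = kq₁/r = -33.2 V.
At B: distance to the source charge is 0.619 m; V_B = kq₁/r = -52.4 V.
ΔV = V_B − V_A = -19.2 V.
W_ext = qΔV = (4.60×10⁻⁹ C)(-19.2 V) = -8.83×10⁻⁸ J.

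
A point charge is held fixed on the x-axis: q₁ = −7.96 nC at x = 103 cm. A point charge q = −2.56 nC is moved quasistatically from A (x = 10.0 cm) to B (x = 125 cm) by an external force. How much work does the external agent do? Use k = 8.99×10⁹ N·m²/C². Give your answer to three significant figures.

6.36×10⁻⁷ J

For quasistatic motion the external work equals the change in potential energy: W_ext = qΔV = q(V_B − V_A).
At A: distance to the source charge is 0.930 m; V_A = kq₁/r = -76.9 V.
At B: distance to the source charge is 0.220 m; V_B = kq₁/r = -325 V.
ΔV = V_B − V_A = -248 V.
W_ext = qΔV = (-2.56×10⁻⁹ C)(-248 V) = 6.36×10⁻⁷ J.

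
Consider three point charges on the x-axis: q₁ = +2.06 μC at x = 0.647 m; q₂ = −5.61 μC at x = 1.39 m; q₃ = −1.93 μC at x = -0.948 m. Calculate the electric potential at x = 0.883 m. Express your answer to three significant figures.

The total potential is the scalar sum of each charge's contribution, V = Σ kqᵢ/rᵢ.
Distances from the field point to each charge: r₁ = 0.236 m, r₂ = 0.507 m, r₃ = 1.83 m.
V = k[(2.06×10⁻⁶)/(0.236) + (-5.61×10⁻⁶)/(0.507) + (-1.93×10⁻⁶)/(1.83)] = -3.05×10⁴ V.

-3.05×10⁴ V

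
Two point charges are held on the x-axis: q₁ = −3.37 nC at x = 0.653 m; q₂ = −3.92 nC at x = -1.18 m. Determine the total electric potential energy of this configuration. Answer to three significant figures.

The work to assemble the configuration equals its total potential energy, U = Σ kqᵢqⱼ/rᵢⱼ over all pairs.
Pair separations: r₁₂ = 1.83 m.
U = (6.48×10⁻⁸) = 6.48×10⁻⁸ J.

6.48×10⁻⁸ J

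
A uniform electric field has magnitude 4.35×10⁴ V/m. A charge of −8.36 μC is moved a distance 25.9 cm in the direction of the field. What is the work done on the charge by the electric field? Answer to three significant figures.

-0.0942 J

The potential change for a displacement 25.9 cm in the direction of the field is ΔV = −Ed = -1.13×10⁴ V.
W_field = −qΔV = -0.0942 J.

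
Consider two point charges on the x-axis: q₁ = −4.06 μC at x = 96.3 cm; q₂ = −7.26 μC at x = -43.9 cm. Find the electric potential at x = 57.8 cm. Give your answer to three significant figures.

Electric potential is a scalar, so the contributions from each charge add algebraically: V = Σ kqᵢ/rᵢ.
Distances from the field point to each charge: r₁ = 0.385 m, r₂ = 1.02 m.
V = k[(-4.06×10⁻⁶)/(0.385) + (-7.26×10⁻⁶)/(1.02)] = -1.59×10⁵ V.

-1.59×10⁵ V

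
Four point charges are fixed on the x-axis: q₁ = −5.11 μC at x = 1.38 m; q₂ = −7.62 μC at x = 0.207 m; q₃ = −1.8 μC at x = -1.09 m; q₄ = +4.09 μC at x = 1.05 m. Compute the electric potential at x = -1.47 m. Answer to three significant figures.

-8.50×10⁴ V

The total potential is the scalar sum of each charge's contribution, V = Σ kqᵢ/rᵢ.
Distances from the field point to each charge: r₁ = 2.85 m, r₂ = 1.68 m, r₃ = 0.380 m, r₄ = 2.52 m.
V = k[(-5.11×10⁻⁶)/(2.85) + (-7.62×10⁻⁶)/(1.68) + (-1.80×10⁻⁶)/(0.380) + (4.09×10⁻⁶)/(2.52)] = -8.50×10⁴ V.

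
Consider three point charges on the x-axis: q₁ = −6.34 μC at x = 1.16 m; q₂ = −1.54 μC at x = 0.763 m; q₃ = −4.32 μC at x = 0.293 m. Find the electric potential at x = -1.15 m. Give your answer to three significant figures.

-5.88×10⁴ V

The total potential is the scalar sum of each charge's contribution, V = Σ kqᵢ/rᵢ.
Distances from the field point to each charge: r₁ = 2.31 m, r₂ = 1.91 m, r₃ = 1.44 m.
V = k[(-6.34×10⁻⁶)/(2.31) + (-1.54×10⁻⁶)/(1.91) + (-4.32×10⁻⁶)/(1.44)] = -5.88×10⁴ V.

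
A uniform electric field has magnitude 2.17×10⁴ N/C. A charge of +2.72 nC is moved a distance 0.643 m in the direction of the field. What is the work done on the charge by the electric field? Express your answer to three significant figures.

3.80×10⁻⁵ J

The potential change for a displacement 0.643 m in the direction of the field is ΔV = −Ed = -1.40×10⁴ V.
W_field = −qΔV = 3.80×10⁻⁵ J.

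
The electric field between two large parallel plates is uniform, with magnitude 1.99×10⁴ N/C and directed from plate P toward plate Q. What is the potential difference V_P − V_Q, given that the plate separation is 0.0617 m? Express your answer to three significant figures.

In a uniform field, potential decreases in the direction of E: ΔV = −E·d for a displacement d parallel to E.
Going from Q to P is a displacement of 0.0617 m opposite to the field, so V_P − V_Q = +Ed = 1230 V.

1230 V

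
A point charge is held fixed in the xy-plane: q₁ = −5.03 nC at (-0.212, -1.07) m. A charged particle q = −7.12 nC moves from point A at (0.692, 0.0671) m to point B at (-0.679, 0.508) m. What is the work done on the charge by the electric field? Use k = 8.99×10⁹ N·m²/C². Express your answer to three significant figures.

The work done by the electric force is W_field = −ΔU = −q(V_B − V_A) = q(V_A − V_B).
At A: distance to the source charge is 1.45 m; V_A = kq₁/r = -31.1 V.
At B: distance to the source charge is 1.65 m; V_B = kq₁/r = -27.5 V.
ΔV = V_B − V_A = 3.65 V.
W_field = −qΔV = −(-7.12×10⁻⁹ C)(3.65 V) = 2.60×10⁻⁸ J.

2.60×10⁻⁸ J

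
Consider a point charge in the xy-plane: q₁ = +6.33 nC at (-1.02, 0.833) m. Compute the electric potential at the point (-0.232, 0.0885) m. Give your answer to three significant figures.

52.5 V

Electric potential is a scalar, so the contributions from each charge add algebraically: V = Σ kqᵢ/rᵢ.
Distances from the field point to each charge: r₁ = 1.08 m.
V = k[(6.33×10⁻⁹)/(1.08)] = 52.5 V.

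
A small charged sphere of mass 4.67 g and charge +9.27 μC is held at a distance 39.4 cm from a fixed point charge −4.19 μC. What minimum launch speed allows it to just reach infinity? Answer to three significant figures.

To just escape, total mechanical energy must reach zero at infinity: ½mv²_min + U = 0, so ½mv²_min = −U = |kQq|/r.
|U| = |kQq|/r = (8.99×10⁹ N·m²/C²)(4.19×10⁻⁶)(9.27×10⁻⁶)/(0.394) = 0.886 J.
v_min = √(2|U|/m) = √(2·0.886/4.67×10⁻³) = 19.5 m/s.

19.5 m/s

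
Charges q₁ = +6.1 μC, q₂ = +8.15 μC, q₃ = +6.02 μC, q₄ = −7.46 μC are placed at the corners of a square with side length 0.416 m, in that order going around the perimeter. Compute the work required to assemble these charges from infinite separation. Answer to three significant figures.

The work to assemble the configuration equals its total potential energy, U = Σ kqᵢqⱼ/rᵢⱼ over all pairs.
The four side pairs have separation 0.416 m and the two diagonal pairs 0.588 m.
Summing all 6 pair terms gives U = -0.187 J.

-0.187 J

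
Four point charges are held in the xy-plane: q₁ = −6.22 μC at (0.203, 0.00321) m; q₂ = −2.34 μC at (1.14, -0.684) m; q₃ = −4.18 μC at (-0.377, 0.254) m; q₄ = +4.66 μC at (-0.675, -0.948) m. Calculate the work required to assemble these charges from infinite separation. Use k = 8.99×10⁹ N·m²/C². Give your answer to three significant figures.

The assembly work is the sum of pairwise potential energies, U = Σ_{i<j} kqᵢqⱼ/rᵢⱼ.
Pair separations: r₁₂ = 1.16 m, r₁₃ = 0.632 m, r₁₄ = 1.29 m, r₂₃ = 1.78 m, r₂₄ = 1.83 m, r₃₄ = 1.24 m.
Summing all 6 pair terms gives U = 0.136 J.

0.136 J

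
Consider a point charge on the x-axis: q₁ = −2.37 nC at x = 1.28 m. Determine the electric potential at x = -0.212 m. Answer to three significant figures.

-14.3 V

Electric potential is a scalar, so the contributions from each charge add algebraically: V = Σ kqᵢ/rᵢ.
V = k[(-2.37×10⁻⁹)/(1.49)] = -14.3 V.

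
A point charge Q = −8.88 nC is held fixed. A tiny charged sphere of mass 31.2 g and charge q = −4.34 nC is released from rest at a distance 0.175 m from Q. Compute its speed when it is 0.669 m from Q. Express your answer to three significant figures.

9.68×10⁻³ m/s

Only the electrostatic force acts, so mechanical energy is conserved: ½mv² = U₁ − U₂ = kQq(1/r₁ − 1/r₂).
U₁ − U₂ = (8.99×10⁹ N·m²/C²)(-8.88×10⁻⁹ C)(-4.34×10⁻⁹ C)(1/0.175 − 1/0.669) = 1.46×10⁻⁶ J.
v = √(2·1.46×10⁻⁶/0.0312) = 9.68×10⁻³ m/s.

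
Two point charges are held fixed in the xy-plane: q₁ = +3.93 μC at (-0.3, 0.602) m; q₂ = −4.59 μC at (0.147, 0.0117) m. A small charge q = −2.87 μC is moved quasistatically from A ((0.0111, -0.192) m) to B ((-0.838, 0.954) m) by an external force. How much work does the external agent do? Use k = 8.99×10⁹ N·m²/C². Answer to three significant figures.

-0.436 J

For quasistatic motion the external work equals the change in potential energy: W_ext = qΔV = q(V_B − V_A).
At A: distances to the source charges are 0.853 m, 0.245 m; V_A = Σ kqᵢ/rᵢ = -1.27×10⁵ V.
At B: distances to the source charges are 0.643 m, 1.36 m; V_B = Σ kqᵢ/rᵢ = 2.47×10⁴ V.
ΔV = V_B − V_A = 1.52×10⁵ V.
W_ext = qΔV = (-2.87×10⁻⁶ C)(1.52×10⁵ V) = -0.436 J.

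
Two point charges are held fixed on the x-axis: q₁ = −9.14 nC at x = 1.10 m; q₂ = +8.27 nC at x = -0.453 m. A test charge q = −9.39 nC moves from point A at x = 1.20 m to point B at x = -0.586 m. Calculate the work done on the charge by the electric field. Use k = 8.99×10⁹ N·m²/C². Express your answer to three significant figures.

The work done by the electric force is W_field = −ΔU = −q(V_B − V_A) = q(V_A − V_B).
At A: distances to the source charges are 0.100 m, 1.65 m; V_A = Σ kqᵢ/rᵢ = -777 V.
At B: distances to the source charges are 1.69 m, 0.133 m; V_B = Σ kqᵢ/rᵢ = 510 V.
ΔV = V_B − V_A = 1290 V.
W_field = −qΔV = −(-9.39×10⁻⁹ C)(1290 V) = 1.21×10⁻⁵ J.

1.21×10⁻⁵ J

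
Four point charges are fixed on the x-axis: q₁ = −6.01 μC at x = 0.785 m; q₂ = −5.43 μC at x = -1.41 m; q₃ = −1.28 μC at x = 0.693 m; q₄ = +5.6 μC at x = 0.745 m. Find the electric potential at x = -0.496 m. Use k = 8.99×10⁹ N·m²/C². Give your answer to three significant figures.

The total potential is the scalar sum of each charge's contribution, V = Σ kqᵢ/rᵢ.
Distances from the field point to each charge: r₁ = 1.28 m, r₂ = 0.914 m, r₃ = 1.19 m, r₄ = 1.24 m.
V = k[(-6.01×10⁻⁶)/(1.28) + (-5.43×10⁻⁶)/(0.914) + (-1.28×10⁻⁶)/(1.19) + (5.60×10⁻⁶)/(1.24)] = -6.47×10⁴ V.

-6.47×10⁴ V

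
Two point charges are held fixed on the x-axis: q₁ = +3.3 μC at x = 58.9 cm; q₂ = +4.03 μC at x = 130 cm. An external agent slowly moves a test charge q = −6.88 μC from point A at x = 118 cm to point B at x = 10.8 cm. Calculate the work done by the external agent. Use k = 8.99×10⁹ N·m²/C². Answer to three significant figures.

1.79 J

For quasistatic motion the external work equals the change in potential energy: W_ext = qΔV = q(V_B − V_A).
At A: distances to the source charges are 0.591 m, 0.120 m; V_A = Σ kqᵢ/rᵢ = 3.52×10⁵ V.
At B: distances to the source charges are 0.481 m, 1.19 m; V_B = Σ kqᵢ/rᵢ = 9.21×10⁴ V.
ΔV = V_B − V_A = -2.60×10⁵ V.
W_ext = qΔV = (-6.88×10⁻⁶ C)(-2.60×10⁵ V) = 1.79 J.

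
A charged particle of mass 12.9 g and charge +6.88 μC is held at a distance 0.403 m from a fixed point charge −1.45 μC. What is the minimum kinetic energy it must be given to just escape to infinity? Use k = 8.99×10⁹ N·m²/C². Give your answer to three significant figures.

To just escape, total mechanical energy must reach zero at infinity: ½mv²_min + U = 0, so ½mv²_min = −U = |kQq|/r.
|U| = |kQq|/r = (8.99×10⁹ N·m²/C²)(1.45×10⁻⁶)(6.88×10⁻⁶)/(0.403) = 0.223 J.

0.223 J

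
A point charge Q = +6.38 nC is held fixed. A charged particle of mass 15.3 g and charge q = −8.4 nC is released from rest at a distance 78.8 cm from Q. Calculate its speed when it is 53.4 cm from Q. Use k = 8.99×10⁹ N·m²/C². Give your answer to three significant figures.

Only the electrostatic force acts, so mechanical energy is conserved: ½mv² = U₁ − U₂ = kQq(1/r₁ − 1/r₂).
U₁ − U₂ = (8.99×10⁹ N·m²/C²)(6.38×10⁻⁹ C)(-8.40×10⁻⁹ C)(1/0.788 − 1/0.534) = 2.91×10⁻⁷ J.
v = √(2·2.91×10⁻⁷/0.0153) = 6.17×10⁻³ m/s.

6.17×10⁻³ m/s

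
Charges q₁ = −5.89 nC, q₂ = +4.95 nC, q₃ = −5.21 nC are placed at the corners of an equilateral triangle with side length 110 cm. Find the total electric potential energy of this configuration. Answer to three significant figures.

-1.98×10⁻⁷ J

The work to assemble the configuration equals its total potential energy, U = Σ kqᵢqⱼ/rᵢⱼ over all pairs.
All three pair separations equal the side length, 1.10 m.
U = (-2.38×10⁻⁷) + (2.51×10⁻⁷) + (-2.11×10⁻⁷) = -1.98×10⁻⁷ J.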